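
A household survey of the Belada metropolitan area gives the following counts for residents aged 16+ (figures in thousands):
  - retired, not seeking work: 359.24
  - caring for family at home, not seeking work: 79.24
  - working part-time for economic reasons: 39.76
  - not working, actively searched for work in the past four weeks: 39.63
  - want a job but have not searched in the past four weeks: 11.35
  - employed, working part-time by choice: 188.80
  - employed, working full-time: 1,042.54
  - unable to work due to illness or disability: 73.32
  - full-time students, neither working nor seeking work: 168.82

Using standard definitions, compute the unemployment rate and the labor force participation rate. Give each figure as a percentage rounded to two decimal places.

Employed = 39.76 + 188.80 + 1,042.54 = 1,271.10 thousand (anyone who worked, including part-time for economic reasons, counts as employed).
Unemployed = 39.63 thousand.
Labor force = 1,271.10 + 39.63 = 1,310.73 thousand.
Not in labor force = 359.24 + 79.24 + 11.35 + 73.32 + 168.82 = 691.97 thousand (those not working and not actively searching are outside the labor force — including those who want a job but have given up searching).
Civilian working-age population = 1,310.73 + 691.97 = 2,002.70 thousand.
Unemployment rate = 39.63 / 1,310.73 = 3.02%.
Labor force participation rate = 1,310.73 / 2,002.70 = 65.45%.

Unemployment rate ≈ 3.02%; labor force participation rate ≈ 65.45%.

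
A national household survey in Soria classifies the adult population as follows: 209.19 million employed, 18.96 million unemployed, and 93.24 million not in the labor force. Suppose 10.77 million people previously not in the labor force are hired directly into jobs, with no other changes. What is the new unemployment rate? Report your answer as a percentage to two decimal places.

Initially, labor force = 209.19 + 18.96 = 228.15 million, so u = 18.96/228.15 = 8.31%.
After the change, employed and labor force both rise by 10.77; unemployed unchanged → E = 219.96, U = 18.96, labor force = 238.92 million.
New unemployment rate = 18.96 / 238.92 = 7.94%.

New unemployment rate ≈ 7.94%.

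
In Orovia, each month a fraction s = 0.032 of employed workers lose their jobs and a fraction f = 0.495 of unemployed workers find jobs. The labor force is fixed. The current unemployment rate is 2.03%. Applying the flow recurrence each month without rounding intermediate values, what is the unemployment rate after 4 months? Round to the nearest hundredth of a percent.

With a fixed labor force, u_{t+1} = u_t + s·(1−u_t) − f·u_t = u_t·(1−s−f) + s.
Here 1−s−f = 0.473 and s = 0.032.
u_1 = 0.020300 × 0.473 + 0.032 = 0.041602.
u_2 = 0.041602 × 0.473 + 0.032 = 0.051678.
u_3 = 0.051678 × 0.473 + 0.032 = 0.056444.
u_4 = 0.056444 × 0.473 + 0.032 = 0.058698.

Unemployment rate after four months ≈ 5.87%.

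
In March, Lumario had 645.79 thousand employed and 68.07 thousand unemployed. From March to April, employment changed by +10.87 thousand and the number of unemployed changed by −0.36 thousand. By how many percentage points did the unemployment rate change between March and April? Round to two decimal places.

The unemployment rate changed by −0.19 percentage points.

March: labor force = 645.79 + 68.07 = 713.86; u = 68.07/713.86 = 9.54%.
April: labor force = 656.66 + 67.71 = 724.37; u = 67.71/724.37 = 9.35%.
Change = 9.35% − 9.54% = −0.19 pp.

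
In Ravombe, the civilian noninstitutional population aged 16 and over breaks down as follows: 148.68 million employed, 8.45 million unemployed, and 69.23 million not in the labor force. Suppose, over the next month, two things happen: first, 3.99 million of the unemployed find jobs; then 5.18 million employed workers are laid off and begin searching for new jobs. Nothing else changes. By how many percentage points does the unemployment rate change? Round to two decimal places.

Initially, labor force = 148.68 + 8.45 = 157.13 million, so u = 8.45/157.13 = 5.38%.
After the first change, unemployed falls and employed rises by 3.99; labor force unchanged → E = 152.67, U = 4.46, labor force = 157.13 million.
After the second change, employed falls and unemployed rises by 5.18; labor force unchanged → E = 147.49, U = 9.64, labor force = 157.13 million.
New unemployment rate = 9.64 / 157.13 = 6.14%.
Change = 6.14% − 5.38% = +0.76 percentage points.

The unemployment rate changes by +0.76 percentage points.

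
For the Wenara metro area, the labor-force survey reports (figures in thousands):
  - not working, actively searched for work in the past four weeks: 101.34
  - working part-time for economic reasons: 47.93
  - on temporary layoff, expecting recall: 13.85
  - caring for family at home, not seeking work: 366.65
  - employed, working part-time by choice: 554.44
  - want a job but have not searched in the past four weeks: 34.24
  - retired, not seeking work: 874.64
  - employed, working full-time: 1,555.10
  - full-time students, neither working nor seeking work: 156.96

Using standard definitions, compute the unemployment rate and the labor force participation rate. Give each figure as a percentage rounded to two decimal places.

Unemployment rate ≈ 5.07%; labor force participation rate ≈ 61.34%.

Employed = 47.93 + 554.44 + 1,555.10 = 2,157.47 thousand (anyone who worked, including part-time for economic reasons, counts as employed).
Unemployed = 101.34 + 13.85 = 115.19 thousand (jobless and actively searching, or on temporary layoff).
Labor force = 2,157.47 + 115.19 = 2,272.66 thousand.
Not in labor force = 366.65 + 34.24 + 874.64 + 156.96 = 1,432.49 thousand (those not working and not actively searching are outside the labor force — including those who want a job but have given up searching).
Civilian working-age population = 2,272.66 + 1,432.49 = 3,705.15 thousand.
Unemployment rate = 115.19 / 2,272.66 = 5.07%.
Labor force participation rate = 2,272.66 / 3,705.15 = 61.34%.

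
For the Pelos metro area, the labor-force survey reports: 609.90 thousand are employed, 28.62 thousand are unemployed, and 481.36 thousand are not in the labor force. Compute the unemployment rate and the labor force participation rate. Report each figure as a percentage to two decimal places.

Labor force = employed + unemployed = 609.90 + 28.62 = 638.52 thousand.
Working-age population = 638.52 + 481.36 = 1,119.88 thousand.
Unemployment rate = 28.62 / 638.52 = 4.48%.
Labor force participation rate = 638.52 / 1,119.88 = 57.02%.

Unemployment rate ≈ 4.48%; labor force participation rate ≈ 57.02%.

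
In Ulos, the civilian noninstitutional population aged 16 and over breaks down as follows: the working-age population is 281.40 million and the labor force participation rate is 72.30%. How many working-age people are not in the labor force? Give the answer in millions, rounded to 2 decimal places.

About 77.95 million are not in the labor force.

Share not in the labor force = 1 − 0.7230 = 0.2770.
Not in labor force = 0.2770 × 281.40 ≈ 77.95 million.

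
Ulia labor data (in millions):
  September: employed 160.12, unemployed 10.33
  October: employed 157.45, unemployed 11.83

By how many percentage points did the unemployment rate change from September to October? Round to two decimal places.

September: labor force = 160.12 + 10.33 = 170.45; u = 10.33/170.45 = 6.06%.
October: labor force = 157.45 + 11.83 = 169.28; u = 11.83/169.28 = 6.99%.
Change = 6.99% − 6.06% = +0.93 pp.

The unemployment rate changed by +0.93 percentage points.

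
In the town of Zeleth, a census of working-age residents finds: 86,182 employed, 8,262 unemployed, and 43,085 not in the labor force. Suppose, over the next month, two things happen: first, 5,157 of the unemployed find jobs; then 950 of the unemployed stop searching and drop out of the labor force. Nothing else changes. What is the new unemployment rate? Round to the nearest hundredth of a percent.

New unemployment rate ≈ 2.30%.

Initially, labor force = 86,182 + 8,262 = 94,444, so u = 8,262/94,444 = 8.75%.
After the first change, unemployed falls and employed rises by 5,157; labor force unchanged → E = 91,339, U = 3,105, labor force = 94,444.
After the second change, unemployed and labor force both fall by 950 → E = 91,339, U = 2,155, labor force = 93,494.
New unemployment rate = 2,155 / 93,494 = 2.30%.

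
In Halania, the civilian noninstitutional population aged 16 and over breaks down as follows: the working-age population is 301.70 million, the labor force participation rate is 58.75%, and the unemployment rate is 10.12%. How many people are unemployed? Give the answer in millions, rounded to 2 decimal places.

About 17.94 million are unemployed.

Labor force = 0.5875 × 301.70 = 177.25 million.
Unemployed = 0.1012 × 177.25 ≈ 17.94 million.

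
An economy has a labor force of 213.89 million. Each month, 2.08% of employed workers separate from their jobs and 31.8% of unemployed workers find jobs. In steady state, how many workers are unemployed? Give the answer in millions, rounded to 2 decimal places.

Steady-state unemployment rate u* = s/(s+f) = 2.08/(2.08+31.8) = 0.061393.
Unemployed = u* × labor force = 0.061393 × 213.89 ≈ 13.13 million.

About 13.13 million are unemployed in steady state.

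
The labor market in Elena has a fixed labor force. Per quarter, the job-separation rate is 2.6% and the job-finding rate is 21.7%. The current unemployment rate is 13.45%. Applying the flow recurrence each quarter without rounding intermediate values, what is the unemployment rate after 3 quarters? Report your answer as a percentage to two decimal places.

With a fixed labor force, u_{t+1} = u_t + s·(1−u_t) − f·u_t = u_t·(1−s−f) + s.
Here 1−s−f = 0.757 and s = 0.026.
u_1 = 0.134500 × 0.757 + 0.026 = 0.127816.
u_2 = 0.127816 × 0.757 + 0.026 = 0.122757.
u_3 = 0.122757 × 0.757 + 0.026 = 0.118927.

Unemployment rate after three quarters ≈ 11.89%.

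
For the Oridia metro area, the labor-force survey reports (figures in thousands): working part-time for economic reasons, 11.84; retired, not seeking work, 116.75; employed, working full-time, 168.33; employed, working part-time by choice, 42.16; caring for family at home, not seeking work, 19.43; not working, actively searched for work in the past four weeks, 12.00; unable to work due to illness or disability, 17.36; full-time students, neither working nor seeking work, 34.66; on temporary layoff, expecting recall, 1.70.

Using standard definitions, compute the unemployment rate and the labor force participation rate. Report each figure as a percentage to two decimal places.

Unemployment rate ≈ 5.80%; labor force participation rate ≈ 55.64%.

Employed = 11.84 + 168.33 + 42.16 = 222.33 thousand (anyone who worked, including part-time for economic reasons, counts as employed).
Unemployed = 12.00 + 1.70 = 13.70 thousand (jobless and actively searching, or on temporary layoff).
Labor force = 222.33 + 13.70 = 236.03 thousand.
Not in labor force = 116.75 + 19.43 + 17.36 + 34.66 = 188.20 thousand (those not working and not actively searching are outside the labor force).
Civilian working-age population = 236.03 + 188.20 = 424.23 thousand.
Unemployment rate = 13.70 / 236.03 = 5.80%.
Labor force participation rate = 236.03 / 424.23 = 55.64%.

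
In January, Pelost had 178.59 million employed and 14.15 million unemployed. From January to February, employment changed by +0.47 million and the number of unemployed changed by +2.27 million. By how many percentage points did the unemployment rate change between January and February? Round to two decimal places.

January: labor force = 178.59 + 14.15 = 192.74; u = 14.15/192.74 = 7.34%.
February: labor force = 179.06 + 16.42 = 195.48; u = 16.42/195.48 = 8.40%.
Change = 8.40% − 7.34% = +1.06 pp.

The unemployment rate changed by +1.06 percentage points.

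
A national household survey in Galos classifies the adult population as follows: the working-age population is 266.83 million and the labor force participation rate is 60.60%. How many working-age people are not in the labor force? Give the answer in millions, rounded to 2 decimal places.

About 105.13 million are not in the labor force.

Share not in the labor force = 1 − 0.6060 = 0.3940.
Not in labor force = 0.3940 × 266.83 ≈ 105.13 million.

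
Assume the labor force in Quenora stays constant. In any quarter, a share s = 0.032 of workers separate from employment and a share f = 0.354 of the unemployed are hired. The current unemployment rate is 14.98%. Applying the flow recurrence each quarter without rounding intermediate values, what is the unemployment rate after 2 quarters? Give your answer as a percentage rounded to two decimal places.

With a fixed labor force, u_{t+1} = u_t + s·(1−u_t) − f·u_t = u_t·(1−s−f) + s.
Here 1−s−f = 0.614 and s = 0.032.
u_1 = 0.149800 × 0.614 + 0.032 = 0.123977.
u_2 = 0.123977 × 0.614 + 0.032 = 0.108122.

Unemployment rate after two quarters ≈ 10.81%.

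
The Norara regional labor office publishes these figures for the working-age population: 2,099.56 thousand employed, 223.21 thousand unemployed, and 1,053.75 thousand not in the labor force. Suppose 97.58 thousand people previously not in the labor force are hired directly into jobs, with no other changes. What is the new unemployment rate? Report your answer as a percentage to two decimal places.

New unemployment rate ≈ 9.22%.

Initially, labor force = 2,099.56 + 223.21 = 2,322.77 thousand, so u = 223.21/2,322.77 = 9.61%.
After the change, employed and labor force both rise by 97.58; unemployed unchanged → E = 2,197.14, U = 223.21, labor force = 2,420.35 thousand.
New unemployment rate = 223.21 / 2,420.35 = 9.22%.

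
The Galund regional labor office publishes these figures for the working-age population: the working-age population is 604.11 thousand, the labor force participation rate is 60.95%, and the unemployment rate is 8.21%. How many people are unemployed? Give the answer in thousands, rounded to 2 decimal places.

Labor force = 0.6095 × 604.11 = 368.21 thousand.
Unemployed = 0.0821 × 368.21 ≈ 30.23 thousand.

About 30.23 thousand are unemployed.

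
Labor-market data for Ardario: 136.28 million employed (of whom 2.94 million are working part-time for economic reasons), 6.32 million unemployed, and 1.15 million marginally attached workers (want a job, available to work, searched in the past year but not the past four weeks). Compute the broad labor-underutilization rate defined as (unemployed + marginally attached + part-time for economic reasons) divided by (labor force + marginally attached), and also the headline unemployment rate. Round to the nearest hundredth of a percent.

Broad underutilization rate ≈ 7.24%; headline unemployment rate ≈ 4.43%.

Labor force = 136.28 + 6.32 = 142.60 million.
Numerator = 6.32 + 1.15 + 2.94 = 10.41 million.
Denominator = 142.60 + 1.15 = 143.75 million.
Broad rate = 10.41 / 143.75 = 7.24%.
Headline unemployment rate = 6.32 / 142.60 = 4.43%.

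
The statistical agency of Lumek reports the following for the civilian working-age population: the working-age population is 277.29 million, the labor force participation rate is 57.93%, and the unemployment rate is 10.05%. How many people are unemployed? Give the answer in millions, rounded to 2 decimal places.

Labor force = 0.5793 × 277.29 = 160.63 million.
Unemployed = 0.1005 × 160.63 ≈ 16.14 million.

About 16.14 million are unemployed.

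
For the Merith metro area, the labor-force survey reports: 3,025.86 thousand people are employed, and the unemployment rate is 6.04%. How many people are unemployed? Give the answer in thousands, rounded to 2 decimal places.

Let U be the number unemployed. The labor force is E + U, and U/(E+U) = 0.0604.
So U = 0.0604 × 3,025.86 / (1 − 0.0604) = 182.7619 / 0.9396 ≈ 194.51 thousand.

About 194.51 thousand are unemployed.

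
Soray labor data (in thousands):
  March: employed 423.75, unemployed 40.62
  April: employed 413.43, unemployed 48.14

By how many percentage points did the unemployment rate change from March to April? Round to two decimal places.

The unemployment rate changed by +1.68 percentage points.

March: labor force = 423.75 + 40.62 = 464.37; u = 40.62/464.37 = 8.75%.
April: labor force = 413.43 + 48.14 = 461.57; u = 48.14/461.57 = 10.43%.
Change = 10.43% − 8.75% = +1.68 pp.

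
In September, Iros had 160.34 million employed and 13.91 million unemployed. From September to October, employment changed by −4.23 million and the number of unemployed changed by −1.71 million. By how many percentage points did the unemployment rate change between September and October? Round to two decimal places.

September: labor force = 160.34 + 13.91 = 174.25; u = 13.91/174.25 = 7.98%.
October: labor force = 156.11 + 12.20 = 168.31; u = 12.20/168.31 = 7.25%.
Change = 7.25% − 7.98% = −0.73 pp.

The unemployment rate changed by −0.73 percentage points.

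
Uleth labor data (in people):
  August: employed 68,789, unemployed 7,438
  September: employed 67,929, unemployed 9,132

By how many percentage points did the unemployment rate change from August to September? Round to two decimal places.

The unemployment rate changed by +2.09 percentage points.

August: labor force = 68,789 + 7,438 = 76,227; u = 7,438/76,227 = 9.76%.
September: labor force = 67,929 + 9,132 = 77,061; u = 9,132/77,061 = 11.85%.
Change = 11.85% − 9.76% = +2.09 pp.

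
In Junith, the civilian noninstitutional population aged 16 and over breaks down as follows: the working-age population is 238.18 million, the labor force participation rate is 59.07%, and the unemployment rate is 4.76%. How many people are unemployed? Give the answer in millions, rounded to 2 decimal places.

Labor force = 0.5907 × 238.18 = 140.69 million.
Unemployed = 0.0476 × 140.69 ≈ 6.70 million.

About 6.70 million are unemployed.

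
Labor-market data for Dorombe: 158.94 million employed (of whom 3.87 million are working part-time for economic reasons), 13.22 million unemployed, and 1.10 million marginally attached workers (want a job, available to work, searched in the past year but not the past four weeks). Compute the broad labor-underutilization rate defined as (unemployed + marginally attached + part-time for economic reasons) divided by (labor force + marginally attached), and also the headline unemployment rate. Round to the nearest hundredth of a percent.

Labor force = 158.94 + 13.22 = 172.16 million.
Numerator = 13.22 + 1.10 + 3.87 = 18.19 million.
Denominator = 172.16 + 1.10 = 173.26 million.
Broad rate = 18.19 / 173.26 = 10.50%.
Headline unemployment rate = 13.22 / 172.16 = 7.68%.

Broad underutilization rate ≈ 10.50%; headline unemployment rate ≈ 7.68%.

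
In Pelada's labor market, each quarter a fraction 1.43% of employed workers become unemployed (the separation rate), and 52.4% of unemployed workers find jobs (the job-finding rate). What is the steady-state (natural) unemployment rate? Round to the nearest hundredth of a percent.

Steady-state unemployment rate ≈ 2.66%.

At steady state the flows balance: s·E = f·U, so U/(E+U) = s/(s+f).
u* = 1.43 / (1.43 + 52.4) = 1.43 / 53.83 = 2.66%.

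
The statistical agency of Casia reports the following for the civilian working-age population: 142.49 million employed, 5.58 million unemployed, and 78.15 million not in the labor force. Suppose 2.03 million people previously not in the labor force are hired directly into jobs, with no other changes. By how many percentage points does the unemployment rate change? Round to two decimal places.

Initially, labor force = 142.49 + 5.58 = 148.07 million, so u = 5.58/148.07 = 3.77%.
After the change, employed and labor force both rise by 2.03; unemployed unchanged → E = 144.52, U = 5.58, labor force = 150.10 million.
New unemployment rate = 5.58 / 150.10 = 3.72%.
Change = 3.72% − 3.77% = −0.05 percentage points.

The unemployment rate changes by −0.05 percentage points.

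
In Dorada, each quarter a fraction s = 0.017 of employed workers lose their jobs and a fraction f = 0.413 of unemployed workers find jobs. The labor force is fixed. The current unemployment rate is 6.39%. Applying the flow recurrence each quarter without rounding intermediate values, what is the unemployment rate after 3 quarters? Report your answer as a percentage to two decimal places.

With a fixed labor force, u_{t+1} = u_t + s·(1−u_t) − f·u_t = u_t·(1−s−f) + s.
Here 1−s−f = 0.570 and s = 0.017.
u_1 = 0.063900 × 0.570 + 0.017 = 0.053423.
u_2 = 0.053423 × 0.570 + 0.017 = 0.047451.
u_3 = 0.047451 × 0.570 + 0.017 = 0.044047.

Unemployment rate after three quarters ≈ 4.40%.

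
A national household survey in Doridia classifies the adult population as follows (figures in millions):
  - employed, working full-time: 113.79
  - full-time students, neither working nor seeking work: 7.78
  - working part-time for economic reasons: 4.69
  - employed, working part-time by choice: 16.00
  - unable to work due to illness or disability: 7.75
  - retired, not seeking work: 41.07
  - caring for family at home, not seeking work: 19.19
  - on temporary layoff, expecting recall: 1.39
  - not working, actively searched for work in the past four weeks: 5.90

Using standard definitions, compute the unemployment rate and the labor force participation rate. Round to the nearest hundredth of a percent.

Employed = 113.79 + 4.69 + 16.00 = 134.48 million (anyone who worked, including part-time for economic reasons, counts as employed).
Unemployed = 1.39 + 5.90 = 7.29 million (jobless and actively searching, or on temporary layoff).
Labor force = 134.48 + 7.29 = 141.77 million.
Not in labor force = 7.78 + 7.75 + 41.07 + 19.19 = 75.79 million (those not working and not actively searching are outside the labor force).
Civilian working-age population = 141.77 + 75.79 = 217.56 million.
Unemployment rate = 7.29 / 141.77 = 5.14%.
Labor force participation rate = 141.77 / 217.56 = 65.16%.

Unemployment rate ≈ 5.14%; labor force participation rate ≈ 65.16%.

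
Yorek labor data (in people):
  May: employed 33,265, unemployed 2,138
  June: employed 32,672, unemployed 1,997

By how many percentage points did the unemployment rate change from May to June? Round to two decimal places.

May: labor force = 33,265 + 2,138 = 35,403; u = 2,138/35,403 = 6.04%.
June: labor force = 32,672 + 1,997 = 34,669; u = 1,997/34,669 = 5.76%.
Change = 5.76% − 6.04% = −0.28 pp.

The unemployment rate changed by −0.28 percentage points.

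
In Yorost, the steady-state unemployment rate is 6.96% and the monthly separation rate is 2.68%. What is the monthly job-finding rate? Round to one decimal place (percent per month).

From u* = s/(s+f): f = s·(1−u)/u.
f = 2.68 × (1 − 0.0696) / 0.0696 = 2.4935 / 0.0696 ≈ 35.8% per month.

Job-finding rate ≈ 35.8% per month.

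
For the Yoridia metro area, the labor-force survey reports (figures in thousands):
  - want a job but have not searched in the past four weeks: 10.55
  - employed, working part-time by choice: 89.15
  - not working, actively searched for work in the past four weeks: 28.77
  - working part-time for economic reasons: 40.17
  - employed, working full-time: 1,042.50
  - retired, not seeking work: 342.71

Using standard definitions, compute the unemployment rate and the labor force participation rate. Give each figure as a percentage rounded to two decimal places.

Unemployment rate ≈ 2.40%; labor force participation rate ≈ 77.27%.

Employed = 89.15 + 40.17 + 1,042.50 = 1,171.82 thousand (anyone who worked, including part-time for economic reasons, counts as employed).
Unemployed = 28.77 thousand.
Labor force = 1,171.82 + 28.77 = 1,200.59 thousand.
Not in labor force = 10.55 + 342.71 = 353.26 thousand (those not working and not actively searching are outside the labor force — including those who want a job but have given up searching).
Civilian working-age population = 1,200.59 + 353.26 = 1,553.85 thousand.
Unemployment rate = 28.77 / 1,200.59 = 2.40%.
Labor force participation rate = 1,200.59 / 1,553.85 = 77.27%.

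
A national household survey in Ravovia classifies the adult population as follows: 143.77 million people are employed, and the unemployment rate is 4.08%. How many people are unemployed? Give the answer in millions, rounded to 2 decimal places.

Let U be the number unemployed. The labor force is E + U, and U/(E+U) = 0.0408.
So U = 0.0408 × 143.77 / (1 − 0.0408) = 5.8658 / 0.9592 ≈ 6.12 million.

About 6.12 million are unemployed.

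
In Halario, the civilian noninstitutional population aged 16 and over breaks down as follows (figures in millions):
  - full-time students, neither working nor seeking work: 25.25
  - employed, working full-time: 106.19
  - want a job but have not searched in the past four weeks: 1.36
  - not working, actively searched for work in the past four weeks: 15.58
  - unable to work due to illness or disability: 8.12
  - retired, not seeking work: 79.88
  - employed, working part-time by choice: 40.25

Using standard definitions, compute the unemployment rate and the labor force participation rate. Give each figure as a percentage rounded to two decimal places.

Employed = 106.19 + 40.25 = 146.44 million.
Unemployed = 15.58 million.
Labor force = 146.44 + 15.58 = 162.02 million.
Not in labor force = 25.25 + 1.36 + 8.12 + 79.88 = 114.61 million (those not working and not actively searching are outside the labor force — including those who want a job but have given up searching).
Civilian working-age population = 162.02 + 114.61 = 276.63 million.
Unemployment rate = 15.58 / 162.02 = 9.62%.
Labor force participation rate = 162.02 / 276.63 = 58.57%.

Unemployment rate ≈ 9.62%; labor force participation rate ≈ 58.57%.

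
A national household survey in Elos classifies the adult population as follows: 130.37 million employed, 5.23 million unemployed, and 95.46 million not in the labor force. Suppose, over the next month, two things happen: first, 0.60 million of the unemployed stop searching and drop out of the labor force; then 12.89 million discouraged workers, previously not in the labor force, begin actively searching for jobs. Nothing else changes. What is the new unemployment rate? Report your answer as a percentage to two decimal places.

Initially, labor force = 130.37 + 5.23 = 135.60 million, so u = 5.23/135.60 = 3.86%.
After the first change, unemployed and labor force both fall by 0.60 → E = 130.37, U = 4.63, labor force = 135.00 million.
After the second change, unemployed and labor force both rise by 12.89 → E = 130.37, U = 17.52, labor force = 147.89 million.
New unemployment rate = 17.52 / 147.89 = 11.85%.

New unemployment rate ≈ 11.85%.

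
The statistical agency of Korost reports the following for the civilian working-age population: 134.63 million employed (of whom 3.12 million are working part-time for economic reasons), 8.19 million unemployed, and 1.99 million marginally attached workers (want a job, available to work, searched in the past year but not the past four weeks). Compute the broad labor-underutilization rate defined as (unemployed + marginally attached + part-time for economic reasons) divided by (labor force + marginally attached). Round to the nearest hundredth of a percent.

Labor force = 134.63 + 8.19 = 142.82 million.
Numerator = 8.19 + 1.99 + 3.12 = 13.30 million.
Denominator = 142.82 + 1.99 = 144.81 million.
Broad rate = 13.30 / 144.81 = 9.18%.

Broad underutilization rate ≈ 9.18%.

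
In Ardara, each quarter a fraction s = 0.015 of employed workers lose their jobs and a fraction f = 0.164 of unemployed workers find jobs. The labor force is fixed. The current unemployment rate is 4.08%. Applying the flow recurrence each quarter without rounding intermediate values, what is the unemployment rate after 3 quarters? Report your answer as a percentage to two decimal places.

With a fixed labor force, u_{t+1} = u_t + s·(1−u_t) − f·u_t = u_t·(1−s−f) + s.
Here 1−s−f = 0.821 and s = 0.015.
u_1 = 0.040800 × 0.821 + 0.015 = 0.048497.
u_2 = 0.048497 × 0.821 + 0.015 = 0.054816.
u_3 = 0.054816 × 0.821 + 0.015 = 0.060004.

Unemployment rate after three quarters ≈ 6.00%.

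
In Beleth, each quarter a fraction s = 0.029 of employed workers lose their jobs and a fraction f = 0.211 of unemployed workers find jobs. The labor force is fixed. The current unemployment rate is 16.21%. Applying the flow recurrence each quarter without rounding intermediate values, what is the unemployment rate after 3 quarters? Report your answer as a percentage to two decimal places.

With a fixed labor force, u_{t+1} = u_t + s·(1−u_t) − f·u_t = u_t·(1−s−f) + s.
Here 1−s−f = 0.760 and s = 0.029.
u_1 = 0.162100 × 0.760 + 0.029 = 0.152196.
u_2 = 0.152196 × 0.760 + 0.029 = 0.144669.
u_3 = 0.144669 × 0.760 + 0.029 = 0.138948.

Unemployment rate after three quarters ≈ 13.89%.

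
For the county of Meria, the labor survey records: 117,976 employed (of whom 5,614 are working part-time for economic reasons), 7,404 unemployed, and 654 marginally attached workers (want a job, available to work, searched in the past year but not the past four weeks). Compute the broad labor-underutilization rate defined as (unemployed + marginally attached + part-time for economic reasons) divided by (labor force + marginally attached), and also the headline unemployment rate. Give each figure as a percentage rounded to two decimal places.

Labor force = 117,976 + 7,404 = 125,380.
Numerator = 7,404 + 654 + 5,614 = 13,672.
Denominator = 125,380 + 654 = 126,034.
Broad rate = 13,672 / 126,034 = 10.85%.
Headline unemployment rate = 7,404 / 125,380 = 5.91%.

Broad underutilization rate ≈ 10.85%; headline unemployment rate ≈ 5.91%.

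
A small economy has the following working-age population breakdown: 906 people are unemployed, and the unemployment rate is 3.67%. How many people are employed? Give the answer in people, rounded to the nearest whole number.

Labor force = U / u = 906 / 0.0367 ≈ 24,687.
Employed = labor force − unemployed = 24,687 − 906 = 23,781.

About 23,781 are employed.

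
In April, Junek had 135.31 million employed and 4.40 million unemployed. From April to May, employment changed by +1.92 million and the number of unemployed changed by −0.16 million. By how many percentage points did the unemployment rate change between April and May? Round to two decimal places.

April: labor force = 135.31 + 4.40 = 139.71; u = 4.40/139.71 = 3.15%.
May: labor force = 137.23 + 4.24 = 141.47; u = 4.24/141.47 = 3.00%.
Change = 3.00% − 3.15% = −0.15 pp.

The unemployment rate changed by −0.15 percentage points.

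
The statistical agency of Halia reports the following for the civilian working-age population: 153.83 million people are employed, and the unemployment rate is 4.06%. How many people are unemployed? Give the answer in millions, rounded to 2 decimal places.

About 6.51 million are unemployed.

Let U be the number unemployed. The labor force is E + U, and U/(E+U) = 0.0406.
So U = 0.0406 × 153.83 / (1 − 0.0406) = 6.2455 / 0.9594 ≈ 6.51 million.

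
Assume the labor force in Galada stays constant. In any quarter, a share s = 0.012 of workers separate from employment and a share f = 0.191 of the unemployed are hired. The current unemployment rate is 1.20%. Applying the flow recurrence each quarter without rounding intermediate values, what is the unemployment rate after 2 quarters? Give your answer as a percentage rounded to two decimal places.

With a fixed labor force, u_{t+1} = u_t + s·(1−u_t) − f·u_t = u_t·(1−s−f) + s.
Here 1−s−f = 0.797 and s = 0.012.
u_1 = 0.012000 × 0.797 + 0.012 = 0.021564.
u_2 = 0.021564 × 0.797 + 0.012 = 0.029187.

Unemployment rate after two quarters ≈ 2.92%.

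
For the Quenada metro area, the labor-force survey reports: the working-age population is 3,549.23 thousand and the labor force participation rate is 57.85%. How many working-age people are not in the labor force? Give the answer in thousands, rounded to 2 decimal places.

About 1,496.00 thousand are not in the labor force.

Share not in the labor force = 1 − 0.5785 = 0.4215.
Not in labor force = 0.4215 × 3,549.23 ≈ 1,496.00 thousand.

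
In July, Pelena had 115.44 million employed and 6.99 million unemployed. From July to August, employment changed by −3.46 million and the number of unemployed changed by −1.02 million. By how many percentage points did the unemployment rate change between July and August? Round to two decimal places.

The unemployment rate changed by −0.65 percentage points.

July: labor force = 115.44 + 6.99 = 122.43; u = 6.99/122.43 = 5.71%.
August: labor force = 111.98 + 5.97 = 117.95; u = 5.97/117.95 = 5.06%.
Change = 5.06% − 5.71% = −0.65 pp.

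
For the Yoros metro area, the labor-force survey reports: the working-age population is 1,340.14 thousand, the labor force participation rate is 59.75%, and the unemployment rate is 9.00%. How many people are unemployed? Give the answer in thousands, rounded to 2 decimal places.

Labor force = 0.5975 × 1,340.14 = 800.73 thousand.
Unemployed = 0.0900 × 800.73 ≈ 72.07 thousand.

About 72.07 thousand are unemployed.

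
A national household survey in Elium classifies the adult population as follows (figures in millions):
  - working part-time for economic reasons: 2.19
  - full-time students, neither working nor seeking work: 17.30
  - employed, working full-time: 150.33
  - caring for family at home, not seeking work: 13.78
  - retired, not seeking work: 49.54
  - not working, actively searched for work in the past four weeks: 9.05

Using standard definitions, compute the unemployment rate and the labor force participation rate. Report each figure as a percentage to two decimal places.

Unemployment rate ≈ 5.60%; labor force participation rate ≈ 66.71%.

Employed = 2.19 + 150.33 = 152.52 million (anyone who worked, including part-time for economic reasons, counts as employed).
Unemployed = 9.05 million.
Labor force = 152.52 + 9.05 = 161.57 million.
Not in labor force = 17.30 + 13.78 + 49.54 = 80.62 million (those not working and not actively searching are outside the labor force).
Civilian working-age population = 161.57 + 80.62 = 242.19 million.
Unemployment rate = 9.05 / 161.57 = 5.60%.
Labor force participation rate = 161.57 / 242.19 = 66.71%.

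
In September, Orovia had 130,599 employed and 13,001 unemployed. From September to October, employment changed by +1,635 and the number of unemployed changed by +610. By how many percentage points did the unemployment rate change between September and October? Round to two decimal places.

The unemployment rate changed by +0.28 percentage points.

September: labor force = 130,599 + 13,001 = 143,600; u = 13,001/143,600 = 9.05%.
October: labor force = 132,234 + 13,611 = 145,845; u = 13,611/145,845 = 9.33%.
Change = 9.33% − 9.05% = +0.28 pp.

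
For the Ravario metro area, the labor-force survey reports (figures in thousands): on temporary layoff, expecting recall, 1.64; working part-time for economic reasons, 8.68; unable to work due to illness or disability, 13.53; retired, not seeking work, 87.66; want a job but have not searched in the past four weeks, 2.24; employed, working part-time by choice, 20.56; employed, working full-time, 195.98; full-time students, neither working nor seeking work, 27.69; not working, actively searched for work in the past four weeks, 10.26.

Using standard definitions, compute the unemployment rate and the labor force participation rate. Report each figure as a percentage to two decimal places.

Employed = 8.68 + 20.56 + 195.98 = 225.22 thousand (anyone who worked, including part-time for economic reasons, counts as employed).
Unemployed = 1.64 + 10.26 = 11.90 thousand (jobless and actively searching, or on temporary layoff).
Labor force = 225.22 + 11.90 = 237.12 thousand.
Not in labor force = 13.53 + 87.66 + 2.24 + 27.69 = 131.12 thousand (those not working and not actively searching are outside the labor force — including those who want a job but have given up searching).
Civilian working-age population = 237.12 + 131.12 = 368.24 thousand.
Unemployment rate = 11.90 / 237.12 = 5.02%.
Labor force participation rate = 237.12 / 368.24 = 64.39%.

Unemployment rate ≈ 5.02%; labor force participation rate ≈ 64.39%.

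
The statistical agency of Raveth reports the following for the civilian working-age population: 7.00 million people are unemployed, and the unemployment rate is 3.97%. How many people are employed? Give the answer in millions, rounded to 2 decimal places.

Labor force = U / u = 7.00 / 0.0397 ≈ 176.32 million.
Employed = labor force − unemployed = 176.32 − 7.00 = 169.32 million.

About 169.32 million are employed.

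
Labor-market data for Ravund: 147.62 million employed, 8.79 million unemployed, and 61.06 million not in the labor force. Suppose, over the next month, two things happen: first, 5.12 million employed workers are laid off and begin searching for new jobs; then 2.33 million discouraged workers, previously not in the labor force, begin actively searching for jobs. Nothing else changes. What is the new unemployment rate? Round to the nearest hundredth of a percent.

Initially, labor force = 147.62 + 8.79 = 156.41 million, so u = 8.79/156.41 = 5.62%.
After the first change, employed falls and unemployed rises by 5.12; labor force unchanged → E = 142.50, U = 13.91, labor force = 156.41 million.
After the second change, unemployed and labor force both rise by 2.33 → E = 142.50, U = 16.24, labor force = 158.74 million.
New unemployment rate = 16.24 / 158.74 = 10.23%.

New unemployment rate ≈ 10.23%.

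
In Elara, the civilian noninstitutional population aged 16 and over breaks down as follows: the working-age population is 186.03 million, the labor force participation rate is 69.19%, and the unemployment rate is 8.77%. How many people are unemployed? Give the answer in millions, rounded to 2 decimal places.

Labor force = 0.6919 × 186.03 = 128.71 million.
Unemployed = 0.0877 × 128.71 ≈ 11.29 million.

About 11.29 million are unemployed.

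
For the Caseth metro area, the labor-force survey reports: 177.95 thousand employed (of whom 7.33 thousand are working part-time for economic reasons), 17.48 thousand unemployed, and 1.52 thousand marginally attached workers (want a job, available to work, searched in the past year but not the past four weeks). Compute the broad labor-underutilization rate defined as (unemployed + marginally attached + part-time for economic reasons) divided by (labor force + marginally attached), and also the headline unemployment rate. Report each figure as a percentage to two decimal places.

Broad underutilization rate ≈ 13.37%; headline unemployment rate ≈ 8.94%.

Labor force = 177.95 + 17.48 = 195.43 thousand.
Numerator = 17.48 + 1.52 + 7.33 = 26.33 thousand.
Denominator = 195.43 + 1.52 = 196.95 thousand.
Broad rate = 26.33 / 196.95 = 13.37%.
Headline unemployment rate = 17.48 / 195.43 = 8.94%.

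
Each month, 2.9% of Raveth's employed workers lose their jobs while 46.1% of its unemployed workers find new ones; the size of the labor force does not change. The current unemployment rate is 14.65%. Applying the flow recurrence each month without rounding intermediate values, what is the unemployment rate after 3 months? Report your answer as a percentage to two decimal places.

Unemployment rate after three months ≈ 7.08%.

With a fixed labor force, u_{t+1} = u_t + s·(1−u_t) − f·u_t = u_t·(1−s−f) + s.
Here 1−s−f = 0.510 and s = 0.029.
u_1 = 0.146500 × 0.510 + 0.029 = 0.103715.
u_2 = 0.103715 × 0.510 + 0.029 = 0.081895.
u_3 = 0.081895 × 0.510 + 0.029 = 0.070766.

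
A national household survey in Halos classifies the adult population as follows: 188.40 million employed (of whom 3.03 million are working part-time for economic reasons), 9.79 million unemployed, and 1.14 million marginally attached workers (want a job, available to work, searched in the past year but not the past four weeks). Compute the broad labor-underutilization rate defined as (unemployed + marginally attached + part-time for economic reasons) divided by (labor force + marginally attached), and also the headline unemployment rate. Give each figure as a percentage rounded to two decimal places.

Labor force = 188.40 + 9.79 = 198.19 million.
Numerator = 9.79 + 1.14 + 3.03 = 13.96 million.
Denominator = 198.19 + 1.14 = 199.33 million.
Broad rate = 13.96 / 199.33 = 7.00%.
Headline unemployment rate = 9.79 / 198.19 = 4.94%.

Broad underutilization rate ≈ 7.00%; headline unemployment rate ≈ 4.94%.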